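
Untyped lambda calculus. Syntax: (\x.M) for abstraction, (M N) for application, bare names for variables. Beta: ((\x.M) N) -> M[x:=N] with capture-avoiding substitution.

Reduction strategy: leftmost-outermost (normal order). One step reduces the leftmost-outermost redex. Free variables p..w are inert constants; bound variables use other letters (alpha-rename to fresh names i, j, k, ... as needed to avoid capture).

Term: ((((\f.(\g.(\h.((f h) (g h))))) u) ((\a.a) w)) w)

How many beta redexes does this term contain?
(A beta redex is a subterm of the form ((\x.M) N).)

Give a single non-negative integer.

Term: ((((\f.(\g.(\h.((f h) (g h))))) u) ((\a.a) w)) w)
  Redex: ((\f.(\g.(\h.((f h) (g h))))) u)
  Redex: ((\a.a) w)
Total redexes: 2

Answer: 2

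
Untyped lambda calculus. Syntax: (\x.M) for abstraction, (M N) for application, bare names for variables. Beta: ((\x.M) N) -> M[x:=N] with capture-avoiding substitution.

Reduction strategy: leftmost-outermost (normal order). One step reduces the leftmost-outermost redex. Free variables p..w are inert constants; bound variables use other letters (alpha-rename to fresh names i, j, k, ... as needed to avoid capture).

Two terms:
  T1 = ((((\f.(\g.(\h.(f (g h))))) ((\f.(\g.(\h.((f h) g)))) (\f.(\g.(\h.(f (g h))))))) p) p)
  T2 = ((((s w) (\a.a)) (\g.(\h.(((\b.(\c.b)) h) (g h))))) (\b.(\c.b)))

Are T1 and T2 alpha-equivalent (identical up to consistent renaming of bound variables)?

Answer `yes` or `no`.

Term 1: ((((\f.(\g.(\h.(f (g h))))) ((\f.(\g.(\h.((f h) g)))) (\f.(\g.(\h.(f (g h))))))) p) p)
Term 2: ((((s w) (\a.a)) (\g.(\h.(((\b.(\c.b)) h) (g h))))) (\b.(\c.b)))
Alpha-equivalence: compare structure up to binder renaming.
Result: False

Answer: no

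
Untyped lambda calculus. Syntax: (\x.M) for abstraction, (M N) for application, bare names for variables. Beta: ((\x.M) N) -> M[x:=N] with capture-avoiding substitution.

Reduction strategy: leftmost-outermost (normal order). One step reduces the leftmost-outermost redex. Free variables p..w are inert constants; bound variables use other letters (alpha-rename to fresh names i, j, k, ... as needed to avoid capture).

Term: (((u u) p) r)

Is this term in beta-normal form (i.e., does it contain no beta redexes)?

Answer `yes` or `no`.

Term: (((u u) p) r)
No beta redexes found.

Answer: yes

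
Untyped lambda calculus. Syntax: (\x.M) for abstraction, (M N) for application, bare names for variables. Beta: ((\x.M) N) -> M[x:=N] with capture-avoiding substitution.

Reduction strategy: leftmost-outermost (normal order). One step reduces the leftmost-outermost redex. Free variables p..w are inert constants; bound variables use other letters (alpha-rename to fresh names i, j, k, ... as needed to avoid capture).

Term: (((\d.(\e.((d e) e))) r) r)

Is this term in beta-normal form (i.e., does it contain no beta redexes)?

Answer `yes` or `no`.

Answer: no

Derivation:
Term: (((\d.(\e.((d e) e))) r) r)
Found 1 beta redex(es).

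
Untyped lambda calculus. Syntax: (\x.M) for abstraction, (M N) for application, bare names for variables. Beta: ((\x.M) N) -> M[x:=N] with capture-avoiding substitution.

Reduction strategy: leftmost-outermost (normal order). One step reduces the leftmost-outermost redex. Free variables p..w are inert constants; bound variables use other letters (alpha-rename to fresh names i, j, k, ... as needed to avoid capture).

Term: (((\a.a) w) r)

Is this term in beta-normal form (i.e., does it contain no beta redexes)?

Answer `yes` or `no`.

Answer: no

Derivation:
Term: (((\a.a) w) r)
Found 1 beta redex(es).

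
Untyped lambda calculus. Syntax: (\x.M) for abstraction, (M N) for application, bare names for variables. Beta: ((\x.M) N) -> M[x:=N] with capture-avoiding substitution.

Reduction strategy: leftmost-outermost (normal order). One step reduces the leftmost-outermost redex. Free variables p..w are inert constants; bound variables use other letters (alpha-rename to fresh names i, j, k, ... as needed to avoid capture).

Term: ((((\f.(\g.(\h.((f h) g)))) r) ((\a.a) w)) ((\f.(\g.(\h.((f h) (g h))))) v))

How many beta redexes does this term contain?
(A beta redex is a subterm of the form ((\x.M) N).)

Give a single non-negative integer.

Answer: 3

Derivation:
Term: ((((\f.(\g.(\h.((f h) g)))) r) ((\a.a) w)) ((\f.(\g.(\h.((f h) (g h))))) v))
  Redex: ((\f.(\g.(\h.((f h) g)))) r)
  Redex: ((\a.a) w)
  Redex: ((\f.(\g.(\h.((f h) (g h))))) v)
Total redexes: 3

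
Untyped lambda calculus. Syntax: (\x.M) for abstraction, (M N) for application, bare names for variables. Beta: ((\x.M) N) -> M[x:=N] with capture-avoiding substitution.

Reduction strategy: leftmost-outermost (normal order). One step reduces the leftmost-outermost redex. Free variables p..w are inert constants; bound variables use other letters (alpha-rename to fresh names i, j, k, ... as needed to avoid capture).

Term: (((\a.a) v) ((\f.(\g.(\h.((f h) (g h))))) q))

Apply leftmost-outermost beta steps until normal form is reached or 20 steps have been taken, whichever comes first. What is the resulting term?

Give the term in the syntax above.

Step 0: (((\a.a) v) ((\f.(\g.(\h.((f h) (g h))))) q))
Step 1: (v ((\f.(\g.(\h.((f h) (g h))))) q))
Step 2: (v (\g.(\h.((q h) (g h)))))

Answer: (v (\g.(\h.((q h) (g h)))))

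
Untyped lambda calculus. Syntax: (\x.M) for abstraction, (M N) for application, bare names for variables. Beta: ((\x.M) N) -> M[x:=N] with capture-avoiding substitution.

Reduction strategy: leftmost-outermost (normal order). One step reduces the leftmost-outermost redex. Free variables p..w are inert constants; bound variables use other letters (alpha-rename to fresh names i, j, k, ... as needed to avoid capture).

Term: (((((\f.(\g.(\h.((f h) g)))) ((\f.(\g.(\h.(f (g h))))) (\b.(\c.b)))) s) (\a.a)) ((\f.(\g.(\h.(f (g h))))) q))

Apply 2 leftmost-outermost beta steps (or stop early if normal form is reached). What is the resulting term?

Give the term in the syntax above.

Answer: (((\h.((((\f.(\g.(\h.(f (g h))))) (\b.(\c.b))) h) s)) (\a.a)) ((\f.(\g.(\h.(f (g h))))) q))

Derivation:
Step 0: (((((\f.(\g.(\h.((f h) g)))) ((\f.(\g.(\h.(f (g h))))) (\b.(\c.b)))) s) (\a.a)) ((\f.(\g.(\h.(f (g h))))) q))
Step 1: ((((\g.(\h.((((\f.(\g.(\h.(f (g h))))) (\b.(\c.b))) h) g))) s) (\a.a)) ((\f.(\g.(\h.(f (g h))))) q))
Step 2: (((\h.((((\f.(\g.(\h.(f (g h))))) (\b.(\c.b))) h) s)) (\a.a)) ((\f.(\g.(\h.(f (g h))))) q))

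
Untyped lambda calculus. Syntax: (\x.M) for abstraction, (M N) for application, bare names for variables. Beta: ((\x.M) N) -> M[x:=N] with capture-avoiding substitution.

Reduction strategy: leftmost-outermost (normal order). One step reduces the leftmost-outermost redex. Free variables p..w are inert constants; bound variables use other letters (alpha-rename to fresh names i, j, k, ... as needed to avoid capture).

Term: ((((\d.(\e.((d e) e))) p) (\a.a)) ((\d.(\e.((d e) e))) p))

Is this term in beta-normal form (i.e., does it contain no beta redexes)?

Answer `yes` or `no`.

Term: ((((\d.(\e.((d e) e))) p) (\a.a)) ((\d.(\e.((d e) e))) p))
Found 2 beta redex(es).

Answer: no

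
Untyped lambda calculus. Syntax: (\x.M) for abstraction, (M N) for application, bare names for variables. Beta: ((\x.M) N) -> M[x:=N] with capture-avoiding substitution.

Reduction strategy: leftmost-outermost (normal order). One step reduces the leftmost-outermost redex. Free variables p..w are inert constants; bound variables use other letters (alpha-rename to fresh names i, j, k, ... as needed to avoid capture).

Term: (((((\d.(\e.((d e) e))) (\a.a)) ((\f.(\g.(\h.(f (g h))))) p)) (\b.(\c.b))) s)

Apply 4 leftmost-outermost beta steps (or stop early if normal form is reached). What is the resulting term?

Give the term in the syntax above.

Answer: ((((\g.(\h.(p (g h)))) ((\f.(\g.(\h.(f (g h))))) p)) (\b.(\c.b))) s)

Derivation:
Step 0: (((((\d.(\e.((d e) e))) (\a.a)) ((\f.(\g.(\h.(f (g h))))) p)) (\b.(\c.b))) s)
Step 1: ((((\e.(((\a.a) e) e)) ((\f.(\g.(\h.(f (g h))))) p)) (\b.(\c.b))) s)
Step 2: (((((\a.a) ((\f.(\g.(\h.(f (g h))))) p)) ((\f.(\g.(\h.(f (g h))))) p)) (\b.(\c.b))) s)
Step 3: (((((\f.(\g.(\h.(f (g h))))) p) ((\f.(\g.(\h.(f (g h))))) p)) (\b.(\c.b))) s)
Step 4: ((((\g.(\h.(p (g h)))) ((\f.(\g.(\h.(f (g h))))) p)) (\b.(\c.b))) s)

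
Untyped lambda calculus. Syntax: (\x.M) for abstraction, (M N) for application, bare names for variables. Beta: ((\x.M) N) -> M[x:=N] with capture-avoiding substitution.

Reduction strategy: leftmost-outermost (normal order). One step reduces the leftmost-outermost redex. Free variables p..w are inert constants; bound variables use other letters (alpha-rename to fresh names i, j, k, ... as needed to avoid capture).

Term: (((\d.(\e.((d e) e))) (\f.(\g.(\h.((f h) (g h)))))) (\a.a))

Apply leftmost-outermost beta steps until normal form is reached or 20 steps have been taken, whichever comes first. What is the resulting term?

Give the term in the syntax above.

Answer: (\h.(h h))

Derivation:
Step 0: (((\d.(\e.((d e) e))) (\f.(\g.(\h.((f h) (g h)))))) (\a.a))
Step 1: ((\e.(((\f.(\g.(\h.((f h) (g h))))) e) e)) (\a.a))
Step 2: (((\f.(\g.(\h.((f h) (g h))))) (\a.a)) (\a.a))
Step 3: ((\g.(\h.(((\a.a) h) (g h)))) (\a.a))
Step 4: (\h.(((\a.a) h) ((\a.a) h)))
Step 5: (\h.(h ((\a.a) h)))
Step 6: (\h.(h h))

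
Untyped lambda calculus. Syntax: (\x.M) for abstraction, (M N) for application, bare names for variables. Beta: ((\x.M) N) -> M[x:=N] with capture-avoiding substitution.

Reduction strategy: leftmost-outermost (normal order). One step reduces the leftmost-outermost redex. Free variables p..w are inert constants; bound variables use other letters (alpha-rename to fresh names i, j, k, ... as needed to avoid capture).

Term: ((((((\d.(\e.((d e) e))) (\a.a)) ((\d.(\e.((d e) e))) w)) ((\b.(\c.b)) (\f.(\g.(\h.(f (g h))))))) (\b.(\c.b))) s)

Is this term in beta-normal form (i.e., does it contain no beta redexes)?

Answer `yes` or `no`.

Answer: no

Derivation:
Term: ((((((\d.(\e.((d e) e))) (\a.a)) ((\d.(\e.((d e) e))) w)) ((\b.(\c.b)) (\f.(\g.(\h.(f (g h))))))) (\b.(\c.b))) s)
Found 3 beta redex(es).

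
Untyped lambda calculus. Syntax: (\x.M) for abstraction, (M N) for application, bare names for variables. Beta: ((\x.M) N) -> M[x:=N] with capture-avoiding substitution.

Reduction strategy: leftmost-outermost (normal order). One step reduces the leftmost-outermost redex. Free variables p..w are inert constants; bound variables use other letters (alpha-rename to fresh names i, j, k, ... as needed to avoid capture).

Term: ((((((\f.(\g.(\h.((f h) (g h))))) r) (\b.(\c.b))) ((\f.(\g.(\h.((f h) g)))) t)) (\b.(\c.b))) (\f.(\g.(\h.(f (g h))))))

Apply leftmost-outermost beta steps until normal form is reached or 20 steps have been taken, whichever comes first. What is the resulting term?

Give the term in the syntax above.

Step 0: ((((((\f.(\g.(\h.((f h) (g h))))) r) (\b.(\c.b))) ((\f.(\g.(\h.((f h) g)))) t)) (\b.(\c.b))) (\f.(\g.(\h.(f (g h))))))
Step 1: (((((\g.(\h.((r h) (g h)))) (\b.(\c.b))) ((\f.(\g.(\h.((f h) g)))) t)) (\b.(\c.b))) (\f.(\g.(\h.(f (g h))))))
Step 2: ((((\h.((r h) ((\b.(\c.b)) h))) ((\f.(\g.(\h.((f h) g)))) t)) (\b.(\c.b))) (\f.(\g.(\h.(f (g h))))))
Step 3: ((((r ((\f.(\g.(\h.((f h) g)))) t)) ((\b.(\c.b)) ((\f.(\g.(\h.((f h) g)))) t))) (\b.(\c.b))) (\f.(\g.(\h.(f (g h))))))
Step 4: ((((r (\g.(\h.((t h) g)))) ((\b.(\c.b)) ((\f.(\g.(\h.((f h) g)))) t))) (\b.(\c.b))) (\f.(\g.(\h.(f (g h))))))
Step 5: ((((r (\g.(\h.((t h) g)))) (\c.((\f.(\g.(\h.((f h) g)))) t))) (\b.(\c.b))) (\f.(\g.(\h.(f (g h))))))
Step 6: ((((r (\g.(\h.((t h) g)))) (\c.(\g.(\h.((t h) g))))) (\b.(\c.b))) (\f.(\g.(\h.(f (g h))))))

Answer: ((((r (\g.(\h.((t h) g)))) (\c.(\g.(\h.((t h) g))))) (\b.(\c.b))) (\f.(\g.(\h.(f (g h))))))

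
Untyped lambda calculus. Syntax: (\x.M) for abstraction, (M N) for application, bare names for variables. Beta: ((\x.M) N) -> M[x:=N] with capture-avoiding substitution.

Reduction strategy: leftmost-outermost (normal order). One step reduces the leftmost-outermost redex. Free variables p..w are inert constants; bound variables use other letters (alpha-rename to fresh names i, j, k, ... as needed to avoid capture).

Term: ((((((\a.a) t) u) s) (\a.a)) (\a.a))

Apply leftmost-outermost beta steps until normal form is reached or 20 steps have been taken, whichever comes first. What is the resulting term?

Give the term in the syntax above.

Step 0: ((((((\a.a) t) u) s) (\a.a)) (\a.a))
Step 1: ((((t u) s) (\a.a)) (\a.a))

Answer: ((((t u) s) (\a.a)) (\a.a))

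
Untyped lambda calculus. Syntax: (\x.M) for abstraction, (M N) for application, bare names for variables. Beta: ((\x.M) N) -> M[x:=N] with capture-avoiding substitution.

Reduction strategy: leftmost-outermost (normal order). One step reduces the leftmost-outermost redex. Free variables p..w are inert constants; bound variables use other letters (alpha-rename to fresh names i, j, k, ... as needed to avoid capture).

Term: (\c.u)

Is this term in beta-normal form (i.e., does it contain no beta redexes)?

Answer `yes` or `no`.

Term: (\c.u)
No beta redexes found.

Answer: yes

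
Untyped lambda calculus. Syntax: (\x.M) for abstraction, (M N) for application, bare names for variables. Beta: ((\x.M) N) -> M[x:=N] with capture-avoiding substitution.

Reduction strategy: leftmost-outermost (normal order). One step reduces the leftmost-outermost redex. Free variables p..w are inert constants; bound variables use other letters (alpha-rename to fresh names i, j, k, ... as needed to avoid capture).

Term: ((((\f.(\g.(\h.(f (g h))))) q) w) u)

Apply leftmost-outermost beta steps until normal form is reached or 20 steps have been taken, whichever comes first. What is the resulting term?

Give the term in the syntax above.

Answer: (q (w u))

Derivation:
Step 0: ((((\f.(\g.(\h.(f (g h))))) q) w) u)
Step 1: (((\g.(\h.(q (g h)))) w) u)
Step 2: ((\h.(q (w h))) u)
Step 3: (q (w u))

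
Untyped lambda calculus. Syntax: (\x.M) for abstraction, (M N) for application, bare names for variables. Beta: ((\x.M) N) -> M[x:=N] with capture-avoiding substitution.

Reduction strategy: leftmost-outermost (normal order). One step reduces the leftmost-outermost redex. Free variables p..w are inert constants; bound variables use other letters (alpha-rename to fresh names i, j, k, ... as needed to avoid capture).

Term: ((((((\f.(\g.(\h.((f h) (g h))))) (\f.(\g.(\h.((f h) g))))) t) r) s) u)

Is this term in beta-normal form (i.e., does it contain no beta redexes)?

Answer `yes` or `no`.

Term: ((((((\f.(\g.(\h.((f h) (g h))))) (\f.(\g.(\h.((f h) g))))) t) r) s) u)
Found 1 beta redex(es).

Answer: no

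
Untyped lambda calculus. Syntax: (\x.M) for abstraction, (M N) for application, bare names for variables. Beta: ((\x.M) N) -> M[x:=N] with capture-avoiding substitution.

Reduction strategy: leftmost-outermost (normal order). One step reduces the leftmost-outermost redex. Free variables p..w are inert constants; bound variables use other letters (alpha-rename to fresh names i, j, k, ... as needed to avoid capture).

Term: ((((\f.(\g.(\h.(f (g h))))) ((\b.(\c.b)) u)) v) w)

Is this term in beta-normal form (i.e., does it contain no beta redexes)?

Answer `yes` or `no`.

Term: ((((\f.(\g.(\h.(f (g h))))) ((\b.(\c.b)) u)) v) w)
Found 2 beta redex(es).

Answer: no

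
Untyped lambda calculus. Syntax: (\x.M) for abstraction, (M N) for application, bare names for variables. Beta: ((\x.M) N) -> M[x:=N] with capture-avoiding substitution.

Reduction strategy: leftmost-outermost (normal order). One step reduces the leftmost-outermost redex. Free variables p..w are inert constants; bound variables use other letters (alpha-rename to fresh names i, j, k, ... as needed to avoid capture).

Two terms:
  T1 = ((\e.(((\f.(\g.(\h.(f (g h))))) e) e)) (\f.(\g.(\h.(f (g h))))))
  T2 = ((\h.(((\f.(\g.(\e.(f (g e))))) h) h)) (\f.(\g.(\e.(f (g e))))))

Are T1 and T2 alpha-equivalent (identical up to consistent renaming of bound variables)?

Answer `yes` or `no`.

Answer: yes

Derivation:
Term 1: ((\e.(((\f.(\g.(\h.(f (g h))))) e) e)) (\f.(\g.(\h.(f (g h))))))
Term 2: ((\h.(((\f.(\g.(\e.(f (g e))))) h) h)) (\f.(\g.(\e.(f (g e))))))
Alpha-equivalence: compare structure up to binder renaming.
Result: True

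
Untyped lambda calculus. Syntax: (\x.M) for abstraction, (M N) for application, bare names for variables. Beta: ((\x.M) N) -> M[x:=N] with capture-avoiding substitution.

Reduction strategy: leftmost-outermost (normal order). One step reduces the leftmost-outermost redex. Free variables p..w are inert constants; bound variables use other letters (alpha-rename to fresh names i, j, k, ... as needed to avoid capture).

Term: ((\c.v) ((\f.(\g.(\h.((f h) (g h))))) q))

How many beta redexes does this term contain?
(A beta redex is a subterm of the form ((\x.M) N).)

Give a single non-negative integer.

Term: ((\c.v) ((\f.(\g.(\h.((f h) (g h))))) q))
  Redex: ((\c.v) ((\f.(\g.(\h.((f h) (g h))))) q))
  Redex: ((\f.(\g.(\h.((f h) (g h))))) q)
Total redexes: 2

Answer: 2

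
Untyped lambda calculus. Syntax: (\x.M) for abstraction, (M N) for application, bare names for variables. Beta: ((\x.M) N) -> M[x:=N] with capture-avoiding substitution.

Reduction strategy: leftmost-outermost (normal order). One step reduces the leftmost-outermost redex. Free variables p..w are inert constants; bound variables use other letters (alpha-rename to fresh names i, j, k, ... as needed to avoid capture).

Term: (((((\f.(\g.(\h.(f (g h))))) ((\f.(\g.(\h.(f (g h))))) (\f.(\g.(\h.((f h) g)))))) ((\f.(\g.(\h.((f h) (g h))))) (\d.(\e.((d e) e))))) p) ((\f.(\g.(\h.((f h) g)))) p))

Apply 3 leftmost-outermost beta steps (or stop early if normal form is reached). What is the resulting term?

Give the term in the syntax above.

Step 0: (((((\f.(\g.(\h.(f (g h))))) ((\f.(\g.(\h.(f (g h))))) (\f.(\g.(\h.((f h) g)))))) ((\f.(\g.(\h.((f h) (g h))))) (\d.(\e.((d e) e))))) p) ((\f.(\g.(\h.((f h) g)))) p))
Step 1: ((((\g.(\h.(((\f.(\g.(\h.(f (g h))))) (\f.(\g.(\h.((f h) g))))) (g h)))) ((\f.(\g.(\h.((f h) (g h))))) (\d.(\e.((d e) e))))) p) ((\f.(\g.(\h.((f h) g)))) p))
Step 2: (((\h.(((\f.(\g.(\h.(f (g h))))) (\f.(\g.(\h.((f h) g))))) (((\f.(\g.(\h.((f h) (g h))))) (\d.(\e.((d e) e)))) h))) p) ((\f.(\g.(\h.((f h) g)))) p))
Step 3: ((((\f.(\g.(\h.(f (g h))))) (\f.(\g.(\h.((f h) g))))) (((\f.(\g.(\h.((f h) (g h))))) (\d.(\e.((d e) e)))) p)) ((\f.(\g.(\h.((f h) g)))) p))

Answer: ((((\f.(\g.(\h.(f (g h))))) (\f.(\g.(\h.((f h) g))))) (((\f.(\g.(\h.((f h) (g h))))) (\d.(\e.((d e) e)))) p)) ((\f.(\g.(\h.((f h) g)))) p))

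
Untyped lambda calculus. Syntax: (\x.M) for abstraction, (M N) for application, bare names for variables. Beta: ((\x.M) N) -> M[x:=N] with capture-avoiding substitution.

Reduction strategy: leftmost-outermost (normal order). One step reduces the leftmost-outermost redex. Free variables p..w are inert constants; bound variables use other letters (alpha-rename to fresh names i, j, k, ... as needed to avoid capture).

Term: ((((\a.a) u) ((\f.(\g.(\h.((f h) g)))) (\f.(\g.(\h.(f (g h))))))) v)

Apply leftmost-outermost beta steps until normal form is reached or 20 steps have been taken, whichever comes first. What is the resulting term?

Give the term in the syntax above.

Step 0: ((((\a.a) u) ((\f.(\g.(\h.((f h) g)))) (\f.(\g.(\h.(f (g h))))))) v)
Step 1: ((u ((\f.(\g.(\h.((f h) g)))) (\f.(\g.(\h.(f (g h))))))) v)
Step 2: ((u (\g.(\h.(((\f.(\g.(\h.(f (g h))))) h) g)))) v)
Step 3: ((u (\g.(\h.((\g.(\i.(h (g i)))) g)))) v)
Step 4: ((u (\g.(\h.(\i.(h (g i)))))) v)

Answer: ((u (\g.(\h.(\i.(h (g i)))))) v)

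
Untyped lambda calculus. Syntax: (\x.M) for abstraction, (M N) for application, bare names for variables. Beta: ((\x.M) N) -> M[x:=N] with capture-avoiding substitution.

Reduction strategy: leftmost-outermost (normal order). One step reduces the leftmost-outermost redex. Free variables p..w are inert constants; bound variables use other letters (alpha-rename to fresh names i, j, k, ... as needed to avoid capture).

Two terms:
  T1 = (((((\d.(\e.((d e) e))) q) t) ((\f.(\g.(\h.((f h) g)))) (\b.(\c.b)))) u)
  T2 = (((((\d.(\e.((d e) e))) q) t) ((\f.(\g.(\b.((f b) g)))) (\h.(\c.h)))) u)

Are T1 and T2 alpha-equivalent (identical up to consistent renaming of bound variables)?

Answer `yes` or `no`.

Term 1: (((((\d.(\e.((d e) e))) q) t) ((\f.(\g.(\h.((f h) g)))) (\b.(\c.b)))) u)
Term 2: (((((\d.(\e.((d e) e))) q) t) ((\f.(\g.(\b.((f b) g)))) (\h.(\c.h)))) u)
Alpha-equivalence: compare structure up to binder renaming.
Result: True

Answer: yes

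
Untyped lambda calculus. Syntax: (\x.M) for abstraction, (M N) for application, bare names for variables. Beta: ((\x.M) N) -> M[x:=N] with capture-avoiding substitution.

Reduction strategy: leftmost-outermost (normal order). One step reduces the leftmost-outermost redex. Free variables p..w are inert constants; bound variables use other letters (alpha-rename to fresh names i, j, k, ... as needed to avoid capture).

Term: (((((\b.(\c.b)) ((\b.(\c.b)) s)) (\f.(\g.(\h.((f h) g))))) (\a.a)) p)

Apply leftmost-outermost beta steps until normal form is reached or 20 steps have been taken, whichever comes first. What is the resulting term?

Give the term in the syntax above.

Step 0: (((((\b.(\c.b)) ((\b.(\c.b)) s)) (\f.(\g.(\h.((f h) g))))) (\a.a)) p)
Step 1: ((((\c.((\b.(\c.b)) s)) (\f.(\g.(\h.((f h) g))))) (\a.a)) p)
Step 2: ((((\b.(\c.b)) s) (\a.a)) p)
Step 3: (((\c.s) (\a.a)) p)
Step 4: (s p)

Answer: (s p)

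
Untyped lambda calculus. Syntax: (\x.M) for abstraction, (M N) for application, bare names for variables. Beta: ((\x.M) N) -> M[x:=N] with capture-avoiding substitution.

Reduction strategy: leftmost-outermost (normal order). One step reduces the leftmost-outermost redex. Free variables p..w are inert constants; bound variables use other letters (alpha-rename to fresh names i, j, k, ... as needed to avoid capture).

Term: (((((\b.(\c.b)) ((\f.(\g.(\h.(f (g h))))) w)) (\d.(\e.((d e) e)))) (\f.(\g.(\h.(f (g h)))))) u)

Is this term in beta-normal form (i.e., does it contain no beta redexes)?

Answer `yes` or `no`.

Answer: no

Derivation:
Term: (((((\b.(\c.b)) ((\f.(\g.(\h.(f (g h))))) w)) (\d.(\e.((d e) e)))) (\f.(\g.(\h.(f (g h)))))) u)
Found 2 beta redex(es).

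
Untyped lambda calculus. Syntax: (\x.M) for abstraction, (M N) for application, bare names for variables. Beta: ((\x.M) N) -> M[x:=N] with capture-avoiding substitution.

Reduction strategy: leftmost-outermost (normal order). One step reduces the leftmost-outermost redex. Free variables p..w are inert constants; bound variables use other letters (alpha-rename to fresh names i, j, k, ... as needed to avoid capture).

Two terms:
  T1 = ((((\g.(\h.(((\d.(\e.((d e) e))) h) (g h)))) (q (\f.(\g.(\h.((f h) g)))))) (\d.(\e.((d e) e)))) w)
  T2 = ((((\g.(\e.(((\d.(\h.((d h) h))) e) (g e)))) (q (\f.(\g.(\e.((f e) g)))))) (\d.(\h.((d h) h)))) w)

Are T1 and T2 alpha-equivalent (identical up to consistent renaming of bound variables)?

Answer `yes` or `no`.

Answer: yes

Derivation:
Term 1: ((((\g.(\h.(((\d.(\e.((d e) e))) h) (g h)))) (q (\f.(\g.(\h.((f h) g)))))) (\d.(\e.((d e) e)))) w)
Term 2: ((((\g.(\e.(((\d.(\h.((d h) h))) e) (g e)))) (q (\f.(\g.(\e.((f e) g)))))) (\d.(\h.((d h) h)))) w)
Alpha-equivalence: compare structure up to binder renaming.
Result: True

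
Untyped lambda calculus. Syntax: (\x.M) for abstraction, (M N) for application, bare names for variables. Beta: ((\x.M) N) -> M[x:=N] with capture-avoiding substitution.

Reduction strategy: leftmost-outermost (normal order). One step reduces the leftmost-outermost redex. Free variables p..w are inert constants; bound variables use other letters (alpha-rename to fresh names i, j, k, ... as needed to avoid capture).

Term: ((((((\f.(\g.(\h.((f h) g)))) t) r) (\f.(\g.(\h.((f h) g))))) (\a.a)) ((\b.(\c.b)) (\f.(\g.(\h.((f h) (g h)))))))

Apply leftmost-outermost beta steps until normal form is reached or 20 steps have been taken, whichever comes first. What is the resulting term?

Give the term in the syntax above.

Answer: ((((t (\f.(\g.(\h.((f h) g))))) r) (\a.a)) (\c.(\f.(\g.(\h.((f h) (g h)))))))

Derivation:
Step 0: ((((((\f.(\g.(\h.((f h) g)))) t) r) (\f.(\g.(\h.((f h) g))))) (\a.a)) ((\b.(\c.b)) (\f.(\g.(\h.((f h) (g h)))))))
Step 1: (((((\g.(\h.((t h) g))) r) (\f.(\g.(\h.((f h) g))))) (\a.a)) ((\b.(\c.b)) (\f.(\g.(\h.((f h) (g h)))))))
Step 2: ((((\h.((t h) r)) (\f.(\g.(\h.((f h) g))))) (\a.a)) ((\b.(\c.b)) (\f.(\g.(\h.((f h) (g h)))))))
Step 3: ((((t (\f.(\g.(\h.((f h) g))))) r) (\a.a)) ((\b.(\c.b)) (\f.(\g.(\h.((f h) (g h)))))))
Step 4: ((((t (\f.(\g.(\h.((f h) g))))) r) (\a.a)) (\c.(\f.(\g.(\h.((f h) (g h)))))))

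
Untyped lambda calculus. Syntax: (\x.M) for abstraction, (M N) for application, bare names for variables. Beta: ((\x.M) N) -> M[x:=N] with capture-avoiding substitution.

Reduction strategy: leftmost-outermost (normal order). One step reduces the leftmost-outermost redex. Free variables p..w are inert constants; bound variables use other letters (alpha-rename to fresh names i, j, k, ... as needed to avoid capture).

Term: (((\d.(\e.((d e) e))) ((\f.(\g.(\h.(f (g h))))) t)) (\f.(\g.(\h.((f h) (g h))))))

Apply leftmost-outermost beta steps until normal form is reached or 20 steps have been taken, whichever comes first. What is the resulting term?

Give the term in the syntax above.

Answer: (t (\g.(\h.(\i.((h i) ((g h) i))))))

Derivation:
Step 0: (((\d.(\e.((d e) e))) ((\f.(\g.(\h.(f (g h))))) t)) (\f.(\g.(\h.((f h) (g h))))))
Step 1: ((\e.((((\f.(\g.(\h.(f (g h))))) t) e) e)) (\f.(\g.(\h.((f h) (g h))))))
Step 2: ((((\f.(\g.(\h.(f (g h))))) t) (\f.(\g.(\h.((f h) (g h)))))) (\f.(\g.(\h.((f h) (g h))))))
Step 3: (((\g.(\h.(t (g h)))) (\f.(\g.(\h.((f h) (g h)))))) (\f.(\g.(\h.((f h) (g h))))))
Step 4: ((\h.(t ((\f.(\g.(\h.((f h) (g h))))) h))) (\f.(\g.(\h.((f h) (g h))))))
Step 5: (t ((\f.(\g.(\h.((f h) (g h))))) (\f.(\g.(\h.((f h) (g h)))))))
Step 6: (t (\g.(\h.(((\f.(\g.(\h.((f h) (g h))))) h) (g h)))))
Step 7: (t (\g.(\h.((\g.(\i.((h i) (g i)))) (g h)))))
Step 8: (t (\g.(\h.(\i.((h i) ((g h) i))))))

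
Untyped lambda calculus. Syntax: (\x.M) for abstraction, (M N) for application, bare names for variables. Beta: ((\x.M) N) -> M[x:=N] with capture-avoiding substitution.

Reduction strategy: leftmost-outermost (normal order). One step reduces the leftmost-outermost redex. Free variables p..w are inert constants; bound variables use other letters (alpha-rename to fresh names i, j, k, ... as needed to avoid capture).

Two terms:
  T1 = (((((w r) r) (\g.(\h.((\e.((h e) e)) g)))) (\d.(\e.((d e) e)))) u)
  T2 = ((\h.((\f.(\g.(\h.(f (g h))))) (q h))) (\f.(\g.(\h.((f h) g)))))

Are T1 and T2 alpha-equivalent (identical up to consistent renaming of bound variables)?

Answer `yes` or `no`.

Answer: no

Derivation:
Term 1: (((((w r) r) (\g.(\h.((\e.((h e) e)) g)))) (\d.(\e.((d e) e)))) u)
Term 2: ((\h.((\f.(\g.(\h.(f (g h))))) (q h))) (\f.(\g.(\h.((f h) g)))))
Alpha-equivalence: compare structure up to binder renaming.
Result: False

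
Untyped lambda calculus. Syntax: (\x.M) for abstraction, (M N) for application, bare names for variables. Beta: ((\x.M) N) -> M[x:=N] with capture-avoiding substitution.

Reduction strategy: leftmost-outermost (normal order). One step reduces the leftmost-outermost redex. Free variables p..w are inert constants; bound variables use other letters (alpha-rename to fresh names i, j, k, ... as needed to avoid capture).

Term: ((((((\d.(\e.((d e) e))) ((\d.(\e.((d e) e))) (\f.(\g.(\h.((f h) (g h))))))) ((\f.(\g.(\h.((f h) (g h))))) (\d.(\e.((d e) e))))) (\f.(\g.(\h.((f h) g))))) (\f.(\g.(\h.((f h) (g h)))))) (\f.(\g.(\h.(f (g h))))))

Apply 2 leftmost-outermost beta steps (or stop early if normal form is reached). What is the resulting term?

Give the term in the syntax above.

Step 0: ((((((\d.(\e.((d e) e))) ((\d.(\e.((d e) e))) (\f.(\g.(\h.((f h) (g h))))))) ((\f.(\g.(\h.((f h) (g h))))) (\d.(\e.((d e) e))))) (\f.(\g.(\h.((f h) g))))) (\f.(\g.(\h.((f h) (g h)))))) (\f.(\g.(\h.(f (g h))))))
Step 1: (((((\e.((((\d.(\e.((d e) e))) (\f.(\g.(\h.((f h) (g h)))))) e) e)) ((\f.(\g.(\h.((f h) (g h))))) (\d.(\e.((d e) e))))) (\f.(\g.(\h.((f h) g))))) (\f.(\g.(\h.((f h) (g h)))))) (\f.(\g.(\h.(f (g h))))))
Step 2: (((((((\d.(\e.((d e) e))) (\f.(\g.(\h.((f h) (g h)))))) ((\f.(\g.(\h.((f h) (g h))))) (\d.(\e.((d e) e))))) ((\f.(\g.(\h.((f h) (g h))))) (\d.(\e.((d e) e))))) (\f.(\g.(\h.((f h) g))))) (\f.(\g.(\h.((f h) (g h)))))) (\f.(\g.(\h.(f (g h))))))

Answer: (((((((\d.(\e.((d e) e))) (\f.(\g.(\h.((f h) (g h)))))) ((\f.(\g.(\h.((f h) (g h))))) (\d.(\e.((d e) e))))) ((\f.(\g.(\h.((f h) (g h))))) (\d.(\e.((d e) e))))) (\f.(\g.(\h.((f h) g))))) (\f.(\g.(\h.((f h) (g h)))))) (\f.(\g.(\h.(f (g h))))))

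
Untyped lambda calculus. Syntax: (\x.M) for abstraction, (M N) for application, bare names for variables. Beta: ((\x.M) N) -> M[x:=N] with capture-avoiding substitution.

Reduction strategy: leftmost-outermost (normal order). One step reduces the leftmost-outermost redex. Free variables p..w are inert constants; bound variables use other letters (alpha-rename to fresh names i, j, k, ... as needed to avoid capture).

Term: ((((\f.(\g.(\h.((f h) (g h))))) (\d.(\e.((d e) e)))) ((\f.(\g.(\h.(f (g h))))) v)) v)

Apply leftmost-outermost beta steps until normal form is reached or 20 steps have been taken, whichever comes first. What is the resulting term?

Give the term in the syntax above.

Answer: ((v (\h.(v (v h)))) (\h.(v (v h))))

Derivation:
Step 0: ((((\f.(\g.(\h.((f h) (g h))))) (\d.(\e.((d e) e)))) ((\f.(\g.(\h.(f (g h))))) v)) v)
Step 1: (((\g.(\h.(((\d.(\e.((d e) e))) h) (g h)))) ((\f.(\g.(\h.(f (g h))))) v)) v)
Step 2: ((\h.(((\d.(\e.((d e) e))) h) (((\f.(\g.(\h.(f (g h))))) v) h))) v)
Step 3: (((\d.(\e.((d e) e))) v) (((\f.(\g.(\h.(f (g h))))) v) v))
Step 4: ((\e.((v e) e)) (((\f.(\g.(\h.(f (g h))))) v) v))
Step 5: ((v (((\f.(\g.(\h.(f (g h))))) v) v)) (((\f.(\g.(\h.(f (g h))))) v) v))
Step 6: ((v ((\g.(\h.(v (g h)))) v)) (((\f.(\g.(\h.(f (g h))))) v) v))
Step 7: ((v (\h.(v (v h)))) (((\f.(\g.(\h.(f (g h))))) v) v))
Step 8: ((v (\h.(v (v h)))) ((\g.(\h.(v (g h)))) v))
Step 9: ((v (\h.(v (v h)))) (\h.(v (v h))))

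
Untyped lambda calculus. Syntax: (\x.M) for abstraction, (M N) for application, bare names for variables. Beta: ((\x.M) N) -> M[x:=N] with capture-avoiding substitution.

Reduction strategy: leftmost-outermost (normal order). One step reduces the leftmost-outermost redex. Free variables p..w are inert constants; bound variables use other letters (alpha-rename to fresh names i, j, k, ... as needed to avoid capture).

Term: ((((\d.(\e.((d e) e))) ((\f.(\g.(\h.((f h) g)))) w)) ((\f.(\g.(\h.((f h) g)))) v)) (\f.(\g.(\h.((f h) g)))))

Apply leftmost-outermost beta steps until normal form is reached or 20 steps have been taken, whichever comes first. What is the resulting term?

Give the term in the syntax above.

Step 0: ((((\d.(\e.((d e) e))) ((\f.(\g.(\h.((f h) g)))) w)) ((\f.(\g.(\h.((f h) g)))) v)) (\f.(\g.(\h.((f h) g)))))
Step 1: (((\e.((((\f.(\g.(\h.((f h) g)))) w) e) e)) ((\f.(\g.(\h.((f h) g)))) v)) (\f.(\g.(\h.((f h) g)))))
Step 2: (((((\f.(\g.(\h.((f h) g)))) w) ((\f.(\g.(\h.((f h) g)))) v)) ((\f.(\g.(\h.((f h) g)))) v)) (\f.(\g.(\h.((f h) g)))))
Step 3: ((((\g.(\h.((w h) g))) ((\f.(\g.(\h.((f h) g)))) v)) ((\f.(\g.(\h.((f h) g)))) v)) (\f.(\g.(\h.((f h) g)))))
Step 4: (((\h.((w h) ((\f.(\g.(\h.((f h) g)))) v))) ((\f.(\g.(\h.((f h) g)))) v)) (\f.(\g.(\h.((f h) g)))))
Step 5: (((w ((\f.(\g.(\h.((f h) g)))) v)) ((\f.(\g.(\h.((f h) g)))) v)) (\f.(\g.(\h.((f h) g)))))
Step 6: (((w (\g.(\h.((v h) g)))) ((\f.(\g.(\h.((f h) g)))) v)) (\f.(\g.(\h.((f h) g)))))
Step 7: (((w (\g.(\h.((v h) g)))) (\g.(\h.((v h) g)))) (\f.(\g.(\h.((f h) g)))))

Answer: (((w (\g.(\h.((v h) g)))) (\g.(\h.((v h) g)))) (\f.(\g.(\h.((f h) g)))))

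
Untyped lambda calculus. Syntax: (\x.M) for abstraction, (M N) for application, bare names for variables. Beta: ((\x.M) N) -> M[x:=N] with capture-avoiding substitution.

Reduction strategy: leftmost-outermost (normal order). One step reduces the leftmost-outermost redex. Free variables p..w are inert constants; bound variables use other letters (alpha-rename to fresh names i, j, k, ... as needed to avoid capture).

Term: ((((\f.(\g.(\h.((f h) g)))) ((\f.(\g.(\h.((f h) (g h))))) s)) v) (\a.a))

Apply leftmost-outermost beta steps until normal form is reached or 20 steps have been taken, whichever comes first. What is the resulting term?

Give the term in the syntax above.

Answer: ((s v) v)

Derivation:
Step 0: ((((\f.(\g.(\h.((f h) g)))) ((\f.(\g.(\h.((f h) (g h))))) s)) v) (\a.a))
Step 1: (((\g.(\h.((((\f.(\g.(\h.((f h) (g h))))) s) h) g))) v) (\a.a))
Step 2: ((\h.((((\f.(\g.(\h.((f h) (g h))))) s) h) v)) (\a.a))
Step 3: ((((\f.(\g.(\h.((f h) (g h))))) s) (\a.a)) v)
Step 4: (((\g.(\h.((s h) (g h)))) (\a.a)) v)
Step 5: ((\h.((s h) ((\a.a) h))) v)
Step 6: ((s v) ((\a.a) v))
Step 7: ((s v) v)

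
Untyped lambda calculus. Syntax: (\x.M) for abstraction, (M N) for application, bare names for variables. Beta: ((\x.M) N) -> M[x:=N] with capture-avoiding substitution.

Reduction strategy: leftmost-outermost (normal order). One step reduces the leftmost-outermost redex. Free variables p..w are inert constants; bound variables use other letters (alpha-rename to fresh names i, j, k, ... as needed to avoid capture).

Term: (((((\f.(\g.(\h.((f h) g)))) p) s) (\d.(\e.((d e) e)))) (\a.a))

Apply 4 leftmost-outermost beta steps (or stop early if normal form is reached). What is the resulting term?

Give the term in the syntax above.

Step 0: (((((\f.(\g.(\h.((f h) g)))) p) s) (\d.(\e.((d e) e)))) (\a.a))
Step 1: ((((\g.(\h.((p h) g))) s) (\d.(\e.((d e) e)))) (\a.a))
Step 2: (((\h.((p h) s)) (\d.(\e.((d e) e)))) (\a.a))
Step 3: (((p (\d.(\e.((d e) e)))) s) (\a.a))
Step 4: (normal form reached)

Answer: (((p (\d.(\e.((d e) e)))) s) (\a.a))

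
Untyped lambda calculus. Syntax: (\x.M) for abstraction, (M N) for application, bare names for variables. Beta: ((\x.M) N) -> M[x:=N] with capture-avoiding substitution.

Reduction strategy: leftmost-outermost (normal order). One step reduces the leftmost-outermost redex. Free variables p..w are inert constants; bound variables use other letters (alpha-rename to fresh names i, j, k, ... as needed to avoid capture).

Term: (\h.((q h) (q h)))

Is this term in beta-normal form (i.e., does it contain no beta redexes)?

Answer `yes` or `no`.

Answer: yes

Derivation:
Term: (\h.((q h) (q h)))
No beta redexes found.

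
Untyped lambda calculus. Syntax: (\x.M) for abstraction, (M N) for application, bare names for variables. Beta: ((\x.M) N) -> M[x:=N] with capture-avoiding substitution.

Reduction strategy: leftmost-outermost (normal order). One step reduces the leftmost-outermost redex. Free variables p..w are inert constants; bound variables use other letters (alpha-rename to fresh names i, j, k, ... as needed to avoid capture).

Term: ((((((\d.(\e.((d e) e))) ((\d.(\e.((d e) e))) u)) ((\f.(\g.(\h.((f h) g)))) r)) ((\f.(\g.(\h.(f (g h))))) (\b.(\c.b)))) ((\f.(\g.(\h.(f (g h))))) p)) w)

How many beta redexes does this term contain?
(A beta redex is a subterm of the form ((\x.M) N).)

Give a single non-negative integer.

Answer: 5

Derivation:
Term: ((((((\d.(\e.((d e) e))) ((\d.(\e.((d e) e))) u)) ((\f.(\g.(\h.((f h) g)))) r)) ((\f.(\g.(\h.(f (g h))))) (\b.(\c.b)))) ((\f.(\g.(\h.(f (g h))))) p)) w)
  Redex: ((\d.(\e.((d e) e))) ((\d.(\e.((d e) e))) u))
  Redex: ((\d.(\e.((d e) e))) u)
  Redex: ((\f.(\g.(\h.((f h) g)))) r)
  Redex: ((\f.(\g.(\h.(f (g h))))) (\b.(\c.b)))
  Redex: ((\f.(\g.(\h.(f (g h))))) p)
Total redexes: 5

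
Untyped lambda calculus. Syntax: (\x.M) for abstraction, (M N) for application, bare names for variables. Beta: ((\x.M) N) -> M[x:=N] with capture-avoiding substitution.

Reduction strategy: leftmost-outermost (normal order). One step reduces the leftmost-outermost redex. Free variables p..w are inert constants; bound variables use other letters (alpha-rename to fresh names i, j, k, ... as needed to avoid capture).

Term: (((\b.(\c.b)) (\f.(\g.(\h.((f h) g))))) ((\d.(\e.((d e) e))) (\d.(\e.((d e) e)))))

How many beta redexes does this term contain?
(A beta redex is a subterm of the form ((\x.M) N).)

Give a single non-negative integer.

Answer: 2

Derivation:
Term: (((\b.(\c.b)) (\f.(\g.(\h.((f h) g))))) ((\d.(\e.((d e) e))) (\d.(\e.((d e) e)))))
  Redex: ((\b.(\c.b)) (\f.(\g.(\h.((f h) g)))))
  Redex: ((\d.(\e.((d e) e))) (\d.(\e.((d e) e))))
Total redexes: 2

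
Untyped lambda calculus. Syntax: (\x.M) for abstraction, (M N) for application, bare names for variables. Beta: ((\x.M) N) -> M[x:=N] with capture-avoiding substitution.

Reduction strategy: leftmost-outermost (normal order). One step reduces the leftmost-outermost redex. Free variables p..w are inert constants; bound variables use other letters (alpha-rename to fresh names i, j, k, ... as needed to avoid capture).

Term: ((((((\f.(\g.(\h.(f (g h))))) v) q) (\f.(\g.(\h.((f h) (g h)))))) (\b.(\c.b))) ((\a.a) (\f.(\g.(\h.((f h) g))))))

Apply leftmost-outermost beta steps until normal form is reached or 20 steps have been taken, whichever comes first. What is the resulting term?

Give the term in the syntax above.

Answer: (((v (q (\f.(\g.(\h.((f h) (g h))))))) (\b.(\c.b))) (\f.(\g.(\h.((f h) g)))))

Derivation:
Step 0: ((((((\f.(\g.(\h.(f (g h))))) v) q) (\f.(\g.(\h.((f h) (g h)))))) (\b.(\c.b))) ((\a.a) (\f.(\g.(\h.((f h) g))))))
Step 1: (((((\g.(\h.(v (g h)))) q) (\f.(\g.(\h.((f h) (g h)))))) (\b.(\c.b))) ((\a.a) (\f.(\g.(\h.((f h) g))))))
Step 2: ((((\h.(v (q h))) (\f.(\g.(\h.((f h) (g h)))))) (\b.(\c.b))) ((\a.a) (\f.(\g.(\h.((f h) g))))))
Step 3: (((v (q (\f.(\g.(\h.((f h) (g h))))))) (\b.(\c.b))) ((\a.a) (\f.(\g.(\h.((f h) g))))))
Step 4: (((v (q (\f.(\g.(\h.((f h) (g h))))))) (\b.(\c.b))) (\f.(\g.(\h.((f h) g)))))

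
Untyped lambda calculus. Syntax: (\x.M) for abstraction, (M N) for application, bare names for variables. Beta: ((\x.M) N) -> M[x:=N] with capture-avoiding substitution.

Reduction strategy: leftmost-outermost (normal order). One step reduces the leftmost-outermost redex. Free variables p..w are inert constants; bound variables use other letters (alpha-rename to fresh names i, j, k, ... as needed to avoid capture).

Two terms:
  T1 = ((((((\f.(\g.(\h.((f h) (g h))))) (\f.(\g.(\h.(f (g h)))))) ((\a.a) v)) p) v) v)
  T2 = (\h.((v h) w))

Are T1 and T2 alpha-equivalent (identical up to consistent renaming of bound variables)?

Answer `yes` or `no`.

Answer: no

Derivation:
Term 1: ((((((\f.(\g.(\h.((f h) (g h))))) (\f.(\g.(\h.(f (g h)))))) ((\a.a) v)) p) v) v)
Term 2: (\h.((v h) w))
Alpha-equivalence: compare structure up to binder renaming.
Result: False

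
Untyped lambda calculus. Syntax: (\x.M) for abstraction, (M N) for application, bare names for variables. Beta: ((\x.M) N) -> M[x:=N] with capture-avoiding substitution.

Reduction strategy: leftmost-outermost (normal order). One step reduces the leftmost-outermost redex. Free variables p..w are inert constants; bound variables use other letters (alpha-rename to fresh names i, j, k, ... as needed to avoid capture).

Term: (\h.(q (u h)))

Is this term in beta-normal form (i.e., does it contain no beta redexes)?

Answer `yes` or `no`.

Term: (\h.(q (u h)))
No beta redexes found.

Answer: yes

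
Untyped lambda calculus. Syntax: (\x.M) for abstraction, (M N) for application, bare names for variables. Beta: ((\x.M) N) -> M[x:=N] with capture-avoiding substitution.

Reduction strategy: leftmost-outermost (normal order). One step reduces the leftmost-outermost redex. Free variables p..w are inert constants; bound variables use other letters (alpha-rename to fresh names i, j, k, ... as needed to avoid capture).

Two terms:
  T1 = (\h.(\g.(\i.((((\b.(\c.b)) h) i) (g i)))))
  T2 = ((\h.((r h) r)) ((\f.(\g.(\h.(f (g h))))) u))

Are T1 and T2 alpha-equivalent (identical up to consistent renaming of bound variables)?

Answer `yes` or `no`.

Term 1: (\h.(\g.(\i.((((\b.(\c.b)) h) i) (g i)))))
Term 2: ((\h.((r h) r)) ((\f.(\g.(\h.(f (g h))))) u))
Alpha-equivalence: compare structure up to binder renaming.
Result: False

Answer: no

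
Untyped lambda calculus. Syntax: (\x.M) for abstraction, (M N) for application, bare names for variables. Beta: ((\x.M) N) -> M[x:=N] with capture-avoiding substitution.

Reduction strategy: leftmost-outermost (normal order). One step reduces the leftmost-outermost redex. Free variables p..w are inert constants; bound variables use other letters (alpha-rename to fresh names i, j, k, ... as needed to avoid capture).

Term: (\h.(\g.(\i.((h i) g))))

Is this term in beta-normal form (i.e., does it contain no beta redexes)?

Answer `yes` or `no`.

Answer: yes

Derivation:
Term: (\h.(\g.(\i.((h i) g))))
No beta redexes found.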